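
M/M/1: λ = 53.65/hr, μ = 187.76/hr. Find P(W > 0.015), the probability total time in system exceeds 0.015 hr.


W ~ Exponential(μ−λ) for M/M/1.
μ − λ = 187.76 − 53.65 = 134.1100
P(W > t) = e^{−(μ−λ)t} = e^{−2.0116} = 0.133768

Final: 0.133768


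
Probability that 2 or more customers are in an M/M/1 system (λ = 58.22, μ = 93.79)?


ρ = 58.22/93.79 = 0.6207
P(N ≥ n) = ρ^n = 0.6207^2 = 0.385329

Final: 0.385329


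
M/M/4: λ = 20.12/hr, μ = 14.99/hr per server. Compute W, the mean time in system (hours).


a = 1.3422; ρ = 0.3356; P₀ = 0.259769
Lq = P₀·a^c·ρ/(c!(1−ρ)²) = 0.02670
Wq = Lq/λ = 0.02670/20.12 = 0.001327 hr
W = Wq + 1/μ = 0.001327 + 0.06671 = 0.06804 hr

Final: 0.06804 hr


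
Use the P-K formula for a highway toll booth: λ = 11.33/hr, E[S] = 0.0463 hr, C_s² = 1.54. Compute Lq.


ρ = λ·E[S] = 11.33·0.0463 = 0.5246
Lq = ρ²(1+C_s²)/(2(1−ρ)) = 0.2752·(1+1.54)/(2·0.4754)
= 0.2752·2.5400/0.9508 = 0.73510

Final: 0.73510


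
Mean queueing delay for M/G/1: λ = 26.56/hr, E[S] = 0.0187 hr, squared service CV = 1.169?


ρ = λ·E[S] = 26.56·0.0187 = 0.4967
E[S²] = E[S]²(1+C_s²) = 0.0187²·(1+1.169) = 0.0007585
Wq = λ·E[S²]/(2(1−ρ)) = 26.56·0.0007585/(2·0.5033) = 0.02001 hr

Final: 0.02001 hr


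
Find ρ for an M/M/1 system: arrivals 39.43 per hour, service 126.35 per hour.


ρ = λ/μ = 39.43/126.35 = 0.3121

Final: 0.3121


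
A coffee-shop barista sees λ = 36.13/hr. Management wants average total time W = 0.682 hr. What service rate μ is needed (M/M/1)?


W = 1/(μ−λ) ⇒ μ − λ = 1/W = 1/0.682 = 1.4663
μ = λ + 1/W = 36.13 + 1.4663 = 37.5963 per hr

Final: 37.5963 /hr


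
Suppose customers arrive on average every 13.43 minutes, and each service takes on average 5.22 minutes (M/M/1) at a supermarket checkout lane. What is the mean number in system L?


λ = 60/13.43 = 4.4676 /hr
μ = 60/5.22 = 11.4943 /hr
ρ = λ/μ = 4.4676/11.4943 = 0.3887
L = ρ/(1−ρ) = 0.3887/0.6113 = 0.6358

Final: 0.6358


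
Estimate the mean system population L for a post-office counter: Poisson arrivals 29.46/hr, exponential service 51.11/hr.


ρ = λ/μ = 29.46/51.11 = 0.5764
L = ρ/(1−ρ) = 0.5764/(1 − 0.5764) = 0.5764/0.4236 = 1.3607

Final: 1.3607


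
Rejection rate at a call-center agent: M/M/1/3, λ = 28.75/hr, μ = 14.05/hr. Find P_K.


ρ = λ/μ = 28.75/14.05 = 2.0463
P_K = (1−ρ)ρ^K/(1−ρ^(K+1)) = (-1.0463·8.568101)/(1 − 17.532591)
= -8.964490/-16.532591 = 0.542231

Final: 0.542231


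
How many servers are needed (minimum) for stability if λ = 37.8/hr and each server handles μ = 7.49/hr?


Stability requires cμ > λ ⇔ c > λ/μ.
λ/μ = 37.8/7.49 = 5.0467
Minimum integer c = ⌊5.0467⌋ + 1 = 6
Check: 6·7.49 = 44.94 > 37.8, while 5·7.49 = 37.45 ≤ 37.8

Final: 6 servers


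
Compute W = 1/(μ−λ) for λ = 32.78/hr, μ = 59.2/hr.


W = 1/(μ−λ) = 1/(59.2 − 32.78) = 1/26.42 = 0.03785 hr

Final: 0.03785 hr


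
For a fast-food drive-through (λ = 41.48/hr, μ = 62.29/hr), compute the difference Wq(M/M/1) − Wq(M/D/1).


ρ = 41.48/62.29 = 0.6659
Wq(M/M/1) = ρ/(μ−λ) = 0.6659/20.81 = 0.03200 hr
Wq(M/D/1) = ρ/(2(μ−λ)) = 0.01600 hr
Savings = 0.03200 − 0.01600 = 0.01600 hr

Final: 0.01600 hr


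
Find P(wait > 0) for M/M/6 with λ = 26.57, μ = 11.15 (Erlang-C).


a = λ/μ = 2.3830; ρ = a/6 = 0.3972
P₀ = 0.091885 (from M/M/c formula)
C(c,a) = [a^c/(c!(1−ρ))]·P₀ = [183.10497/(720·0.6028)]·0.091885
= 0.42186·0.091885 = 0.038762

Final: 0.038762


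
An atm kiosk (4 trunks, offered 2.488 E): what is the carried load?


B(4,2.488) = 0.148567 (Erlang-B)
Carried load = a(1 − B) = 2.488·(1 − 0.148567) = 2.488·0.851433 = 2.1184 E

Final: 2.1184 Erlangs


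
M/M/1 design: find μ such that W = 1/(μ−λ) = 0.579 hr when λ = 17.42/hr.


W = 1/(μ−λ) ⇒ μ − λ = 1/W = 1/0.579 = 1.7271
μ = λ + 1/W = 17.42 + 1.7271 = 19.1471 per hr

Final: 19.1471 /hr


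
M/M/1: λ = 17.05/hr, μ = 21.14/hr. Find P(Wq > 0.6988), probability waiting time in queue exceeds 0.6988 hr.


ρ = 17.05/21.14 = 0.8065
P(Wq > t) = ρ·e^{−(μ−λ)t} = 0.8065·e^{−2.8581}
= 0.8065·0.057378 = 0.046277

Final: 0.046277


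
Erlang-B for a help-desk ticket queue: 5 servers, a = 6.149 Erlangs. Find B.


B(c,a) = (a^c/c!) / Σ_{k=0}^{c} a^k/k!
a^5/5! = 73.255666
Σ terms (k=0..5): 1.00000 + 6.14900 + 18.90510 + 38.74915 + 59.56714 + 73.25567 = 197.626058
B = 73.255666/197.626058 = 0.370678

Final: 0.370678


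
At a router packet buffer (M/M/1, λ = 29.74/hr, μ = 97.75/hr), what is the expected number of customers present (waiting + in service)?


ρ = λ/μ = 29.74/97.75 = 0.3042
L = ρ/(1−ρ) = 0.3042/(1 − 0.3042) = 0.3042/0.6958 = 0.4373

Final: 0.4373


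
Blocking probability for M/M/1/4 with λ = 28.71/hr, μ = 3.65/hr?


ρ = λ/μ = 28.71/3.65 = 7.8658
P_K = (1−ρ)ρ^K/(1−ρ^(K+1)) = (-6.8658·3827.906420)/(1 − 30109.368034)
= -26281.461614/-30108.368034 = 0.872896

Final: 0.872896


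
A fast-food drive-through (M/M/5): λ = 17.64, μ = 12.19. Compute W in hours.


a = 1.4471; ρ = 0.2894; P₀ = 0.234946
Lq = P₀·a^c·ρ/(c!(1−ρ)²) = 0.007121
Wq = Lq/λ = 0.007121/17.64 = 0.0004037 hr
W = Wq + 1/μ = 0.0004037 + 0.08203 = 0.08244 hr

Final: 0.08244 hr


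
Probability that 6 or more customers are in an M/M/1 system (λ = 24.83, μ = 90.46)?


ρ = 24.83/90.46 = 0.2745
P(N ≥ n) = ρ^n = 0.2745^6 = 0.0004277

Final: 0.0004277


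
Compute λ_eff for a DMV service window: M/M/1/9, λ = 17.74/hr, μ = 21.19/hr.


ρ = 0.8372; P_K = (1−ρ)ρ^9/(1−ρ^10) = 0.039588
λ_eff = λ(1 − P_K) = 17.74·(1 − 0.039588) = 17.74·0.960412 = 17.0377 /hr

Final: 17.0377 /hr


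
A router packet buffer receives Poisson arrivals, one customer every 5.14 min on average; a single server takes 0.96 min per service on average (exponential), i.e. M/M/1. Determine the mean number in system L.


λ = 60/5.14 = 11.6732 /hr
μ = 60/0.96 = 62.5000 /hr
ρ = λ/μ = 11.6732/62.5000 = 0.1868
L = ρ/(1−ρ) = 0.1868/0.8132 = 0.2297

Final: 0.2297


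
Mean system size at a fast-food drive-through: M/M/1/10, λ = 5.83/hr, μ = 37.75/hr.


ρ = 5.83/37.75 = 0.1544
L = ρ[1 − (K+1)ρ^K + Kρ^(K+1)] / [(1−ρ)(1−ρ^(K+1))]
Numerator: 0.1544·(1 − 11·0.000000007718 + 10·0.000000001192) = 0.154437
Denominator: (0.8456)·(1.000000) = 0.845563
L = 0.154437/0.845563 = 0.1826

Final: 0.1826


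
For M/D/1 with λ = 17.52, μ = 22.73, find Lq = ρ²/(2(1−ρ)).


ρ = 17.52/22.73 = 0.7708
M/D/1: Lq = ρ²/(2(1−ρ)) = 0.5941/(2·0.2292) = 1.29599

Final: 1.29599


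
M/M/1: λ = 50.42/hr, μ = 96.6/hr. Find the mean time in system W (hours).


W = 1/(μ−λ) = 1/(96.6 − 50.42) = 1/46.18 = 0.02165 hr

Final: 0.02165 hr


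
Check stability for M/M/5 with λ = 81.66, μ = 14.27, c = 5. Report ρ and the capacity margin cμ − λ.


Total capacity cμ = 5·14.27 = 71.35/hr
ρ = λ/(cμ) = 81.66/71.35 = 1.1445
Stable ⇔ ρ < 1: NO
Spare capacity = cμ − λ = 71.35 − 81.66 = -10.31/hr

Final: ρ = 1.1445; unstable; margin = -10.31/hr


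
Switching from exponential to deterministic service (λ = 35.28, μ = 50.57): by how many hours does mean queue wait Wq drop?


ρ = 35.28/50.57 = 0.6976
Wq(M/M/1) = ρ/(μ−λ) = 0.6976/15.29 = 0.04563 hr
Wq(M/D/1) = ρ/(2(μ−λ)) = 0.02281 hr
Savings = 0.04563 − 0.02281 = 0.02281 hr

Final: 0.02281 hr


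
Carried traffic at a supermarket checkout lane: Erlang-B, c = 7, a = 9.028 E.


B(7,9.028) = 0.362993 (Erlang-B)
Carried load = a(1 − B) = 9.028·(1 − 0.362993) = 9.028·0.637007 = 5.7509 E

Final: 5.7509 Erlangs


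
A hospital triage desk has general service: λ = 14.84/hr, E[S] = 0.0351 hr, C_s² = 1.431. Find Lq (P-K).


ρ = λ·E[S] = 14.84·0.0351 = 0.5209
Lq = ρ²(1+C_s²)/(2(1−ρ)) = 0.2713·(1+1.431)/(2·0.4791)
= 0.2713·2.4310/0.9582 = 0.68833

Final: 0.68833


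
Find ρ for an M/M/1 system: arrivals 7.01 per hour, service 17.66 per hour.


ρ = λ/μ = 7.01/17.66 = 0.3969

Final: 0.3969


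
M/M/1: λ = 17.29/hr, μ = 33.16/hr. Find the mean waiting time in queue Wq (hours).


ρ = 17.29/33.16 = 0.5214
Wq = ρ/(μ−λ) = 0.5214/(33.16 − 17.29) = 0.5214/15.87 = 0.03286 hr

Final: 0.03286 hr


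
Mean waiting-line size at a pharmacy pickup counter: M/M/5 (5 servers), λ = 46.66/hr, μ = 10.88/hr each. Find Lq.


a = λ/μ = 4.2886; ρ = a/5 = 0.8577
P₀ = 0.007893
Lq = P₀·a^c·ρ / (c!·(1−ρ)²) = 0.007893·1450.70529·0.8577/(120·0.02024)
= 4.04302

Final: 4.04302


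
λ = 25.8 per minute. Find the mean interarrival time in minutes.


Mean interarrival time = 1/λ = 1/25.8 minute = 0.03876 minute
In minutes: 0.03876 × 1 = 0.03876 min

Final: 0.03876 min


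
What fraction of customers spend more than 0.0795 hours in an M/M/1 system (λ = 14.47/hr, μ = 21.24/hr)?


W ~ Exponential(μ−λ) for M/M/1.
μ − λ = 21.24 − 14.47 = 6.7700
P(W > t) = e^{−(μ−λ)t} = e^{−0.5382} = 0.583789

Final: 0.583789


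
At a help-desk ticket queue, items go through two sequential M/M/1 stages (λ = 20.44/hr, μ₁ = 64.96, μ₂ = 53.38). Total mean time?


Each node sees arrival rate λ = 20.44/hr (tandem ⇒ throughput preserved).
W₁ = 1/(μ₁−λ) = 1/(64.96−20.44) = 0.02246 hr
W₂ = 1/(μ₂−λ) = 1/(53.38−20.44) = 0.03036 hr
W_total = W₁ + W₂ = 0.02246 + 0.03036 = 0.05282 hr

Final: 0.05282 hr


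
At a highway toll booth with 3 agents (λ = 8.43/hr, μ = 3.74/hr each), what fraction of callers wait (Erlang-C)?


a = λ/μ = 2.2540; ρ = a/3 = 0.7513
P₀ = 0.074240 (from M/M/c formula)
C(c,a) = [a^c/(c!(1−ρ))]·P₀ = [11.45165/(6·0.2487)]·0.074240
= 7.67548·0.074240 = 0.569830

Final: 0.569830


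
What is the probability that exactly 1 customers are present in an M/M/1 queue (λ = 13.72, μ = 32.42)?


ρ = 13.72/32.42 = 0.4232
P_n = (1−ρ)·ρ^n = (1 − 0.4232)·0.4232^1 = 0.5768·0.423196 = 0.244101

Final: 0.244101


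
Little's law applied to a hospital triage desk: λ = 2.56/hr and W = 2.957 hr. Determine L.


L = λW = 2.56·2.957 = 7.5699

Final: 7.5699


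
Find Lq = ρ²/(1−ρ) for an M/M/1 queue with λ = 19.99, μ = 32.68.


ρ = 19.99/32.68 = 0.6117
Lq = ρ²/(1−ρ) = 0.3742/0.3883 = 0.9636

Final: 0.9636


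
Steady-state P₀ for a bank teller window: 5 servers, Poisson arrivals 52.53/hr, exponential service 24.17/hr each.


a = λ/μ = 52.53/24.17 = 2.1734; ρ = a/c = 0.4347
Σ_{k=0}^{4} a^k/k! (terms k=0..4) = 1.00000 + 2.17336 + 2.36174 + 1.71096 + 0.92963 = 8.17569
Tail: a^5/(5!(1−ρ)) = 48.49018/(120·0.5653) = 0.71478
P₀ = 1/(8.17569 + 0.71478) = 1/8.89047 = 0.112480

Final: 0.112480


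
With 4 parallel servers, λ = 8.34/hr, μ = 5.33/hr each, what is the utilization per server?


ρ = λ/(cμ) = 8.34/(4·5.33) = 8.34/21.32 = 0.3912

Final: 0.3912


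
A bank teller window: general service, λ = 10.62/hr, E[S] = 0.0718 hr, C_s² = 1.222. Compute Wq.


ρ = λ·E[S] = 10.62·0.0718 = 0.7625
E[S²] = E[S]²(1+C_s²) = 0.0718²·(1+1.222) = 0.011455
Wq = λ·E[S²]/(2(1−ρ)) = 10.62·0.011455/(2·0.2375) = 0.25613 hr

Final: 0.25613 hr


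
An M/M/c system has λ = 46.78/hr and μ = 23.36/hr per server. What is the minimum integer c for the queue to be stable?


Stability requires cμ > λ ⇔ c > λ/μ.
λ/μ = 46.78/23.36 = 2.0026
Minimum integer c = ⌊2.0026⌋ + 1 = 3
Check: 3·23.36 = 70.08 > 46.78, while 2·23.36 = 46.72 ≤ 46.78

Final: 3 servers


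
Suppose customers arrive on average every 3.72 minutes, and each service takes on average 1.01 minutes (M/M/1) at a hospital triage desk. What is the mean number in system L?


λ = 60/3.72 = 16.1290 /hr
μ = 60/1.01 = 59.4059 /hr
ρ = λ/μ = 16.1290/59.4059 = 0.2715
L = ρ/(1−ρ) = 0.2715/0.7285 = 0.3727

Final: 0.3727


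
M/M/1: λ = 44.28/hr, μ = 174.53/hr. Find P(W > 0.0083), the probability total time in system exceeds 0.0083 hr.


W ~ Exponential(μ−λ) for M/M/1.
μ − λ = 174.53 − 44.28 = 130.2500
P(W > t) = e^{−(μ−λ)t} = e^{−1.0811} = 0.339231

Final: 0.339231


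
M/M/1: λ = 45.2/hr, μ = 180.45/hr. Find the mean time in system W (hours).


W = 1/(μ−λ) = 1/(180.45 − 45.2) = 1/135.25 = 0.007394 hr

Final: 0.007394 hr


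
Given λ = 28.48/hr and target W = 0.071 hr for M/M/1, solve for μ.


W = 1/(μ−λ) ⇒ μ − λ = 1/W = 1/0.071 = 14.0845
μ = λ + 1/W = 28.48 + 14.0845 = 42.5645 per hr

Final: 42.5645 /hr


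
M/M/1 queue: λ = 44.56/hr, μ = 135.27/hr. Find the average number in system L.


ρ = λ/μ = 44.56/135.27 = 0.3294
L = ρ/(1−ρ) = 0.3294/(1 − 0.3294) = 0.3294/0.6706 = 0.4912

Final: 0.4912


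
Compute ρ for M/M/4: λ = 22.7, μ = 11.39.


ρ = λ/(cμ) = 22.7/(4·11.39) = 22.7/45.56 = 0.4982

Final: 0.4982


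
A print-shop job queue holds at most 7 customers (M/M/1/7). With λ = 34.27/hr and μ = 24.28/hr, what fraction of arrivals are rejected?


ρ = λ/μ = 34.27/24.28 = 1.4114
P_K = (1−ρ)ρ^K/(1−ρ^(K+1)) = (-0.4114·11.159840)/(1 − 15.751553)
= -4.591713/-14.751553 = 0.311270

Final: 0.311270


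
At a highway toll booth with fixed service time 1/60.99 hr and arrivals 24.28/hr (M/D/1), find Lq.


ρ = 24.28/60.99 = 0.3981
M/D/1: Lq = ρ²/(2(1−ρ)) = 0.1585/(2·0.6019) = 0.13165

Final: 0.13165


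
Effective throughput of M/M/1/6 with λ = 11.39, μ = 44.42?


ρ = 0.2564; P_K = (1−ρ)ρ^6/(1−ρ^7) = 0.0002114
λ_eff = λ(1 − P_K) = 11.39·(1 − 0.0002114) = 11.39·0.999789 = 11.3876 /hr

Final: 11.3876 /hr


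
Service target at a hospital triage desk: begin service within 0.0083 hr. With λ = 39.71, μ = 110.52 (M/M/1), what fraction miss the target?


ρ = 39.71/110.52 = 0.3593
P(Wq > t) = ρ·e^{−(μ−λ)t} = 0.3593·e^{−0.5877}
= 0.3593·0.555591 = 0.199625

Final: 0.199625


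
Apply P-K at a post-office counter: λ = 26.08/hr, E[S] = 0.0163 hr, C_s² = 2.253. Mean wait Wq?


ρ = λ·E[S] = 26.08·0.0163 = 0.4251
E[S²] = E[S]²(1+C_s²) = 0.0163²·(1+2.253) = 0.0008643
Wq = λ·E[S²]/(2(1−ρ)) = 26.08·0.0008643/(2·0.5749) = 0.01960 hr

Final: 0.01960 hr


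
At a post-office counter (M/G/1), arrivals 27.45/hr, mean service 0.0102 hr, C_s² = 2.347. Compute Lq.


ρ = λ·E[S] = 27.45·0.0102 = 0.2800
Lq = ρ²(1+C_s²)/(2(1−ρ)) = 0.07839·(1+2.347)/(2·0.7200)
= 0.07839·3.3470/1.4400 = 0.18221

Final: 0.18221


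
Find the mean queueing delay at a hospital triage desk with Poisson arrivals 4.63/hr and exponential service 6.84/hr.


ρ = 4.63/6.84 = 0.6769
Wq = ρ/(μ−λ) = 0.6769/(6.84 − 4.63) = 0.6769/2.21 = 0.3063 hr

Final: 0.3063 hr


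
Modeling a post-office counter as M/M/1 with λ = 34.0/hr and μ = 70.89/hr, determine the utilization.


ρ = λ/μ = 34.0/70.89 = 0.4796

Final: 0.4796


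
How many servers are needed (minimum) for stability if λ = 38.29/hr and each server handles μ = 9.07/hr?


Stability requires cμ > λ ⇔ c > λ/μ.
λ/μ = 38.29/9.07 = 4.2216
Minimum integer c = ⌊4.2216⌋ + 1 = 5
Check: 5·9.07 = 45.35 > 38.29, while 4·9.07 = 36.28 ≤ 38.29

Final: 5 servers


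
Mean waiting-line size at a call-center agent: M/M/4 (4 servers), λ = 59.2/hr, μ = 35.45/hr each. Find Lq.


a = λ/μ = 1.6700; ρ = a/4 = 0.4175
P₀ = 0.185294
Lq = P₀·a^c·ρ / (c!·(1−ρ)²) = 0.185294·7.77717·0.4175/(24·0.33932)
= 0.07388

Final: 0.07388


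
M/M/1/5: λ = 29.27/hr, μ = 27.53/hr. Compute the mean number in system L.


ρ = 29.27/27.53 = 1.0632
L = ρ[1 − (K+1)ρ^K + Kρ^(K+1)] / [(1−ρ)(1−ρ^(K+1))]
Numerator: 1.0632·(1 − 6·1.358572 + 5·1.444439) = 0.075235
Denominator: (-0.06320)·(-0.444439) = 0.028090
L = 0.075235/0.028090 = 2.6783

Final: 2.6783


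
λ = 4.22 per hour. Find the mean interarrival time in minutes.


Mean interarrival time = 1/λ = 1/4.22 hour = 0.23697 hour
In minutes: 0.23697 × 60 = 14.2180 min

Final: 14.2180 min


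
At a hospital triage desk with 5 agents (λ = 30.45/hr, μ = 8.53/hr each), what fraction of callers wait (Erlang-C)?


a = λ/μ = 3.5698; ρ = a/5 = 0.7140
P₀ = 0.023710 (from M/M/c formula)
C(c,a) = [a^c/(c!(1−ρ))]·P₀ = [579.68402/(120·0.2860)]·0.023710
= 16.88765·0.023710 = 0.400402

Final: 0.400402


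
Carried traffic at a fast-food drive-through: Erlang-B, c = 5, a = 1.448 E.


B(5,1.448) = 0.012515 (Erlang-B)
Carried load = a(1 − B) = 1.448·(1 − 0.012515) = 1.448·0.987485 = 1.4299 E

Final: 1.4299 Erlangs


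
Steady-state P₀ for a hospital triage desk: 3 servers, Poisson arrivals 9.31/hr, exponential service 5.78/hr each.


a = λ/μ = 9.31/5.78 = 1.6107; ρ = a/c = 0.5369
Σ_{k=0}^{2} a^k/k! (terms k=0..2) = 1.00000 + 1.61073 + 1.29722 = 3.90795
Tail: a^3/(3!(1−ρ)) = 4.17893/(6·0.4631) = 1.50400
P₀ = 1/(3.90795 + 1.50400) = 1/5.41195 = 0.184776

Final: 0.184776


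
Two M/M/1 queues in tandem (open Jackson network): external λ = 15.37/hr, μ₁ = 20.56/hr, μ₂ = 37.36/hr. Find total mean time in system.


Each node sees arrival rate λ = 15.37/hr (tandem ⇒ throughput preserved).
W₁ = 1/(μ₁−λ) = 1/(20.56−15.37) = 0.19268 hr
W₂ = 1/(μ₂−λ) = 1/(37.36−15.37) = 0.04548 hr
W_total = W₁ + W₂ = 0.19268 + 0.04548 = 0.23815 hr

Final: 0.23815 hr


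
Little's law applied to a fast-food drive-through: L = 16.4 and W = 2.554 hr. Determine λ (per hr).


λ = L/W = 16.4/2.554 = 6.4213 /hr

Final: 6.4213 /hr


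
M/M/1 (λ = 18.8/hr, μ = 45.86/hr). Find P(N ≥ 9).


ρ = 18.8/45.86 = 0.4099
P(N ≥ n) = ρ^n = 0.4099^9 = 0.0003270

Final: 0.0003270


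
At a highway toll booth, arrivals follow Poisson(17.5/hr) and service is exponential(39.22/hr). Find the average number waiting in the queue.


ρ = 17.5/39.22 = 0.4462
Lq = ρ²/(1−ρ) = 0.1991/0.5538 = 0.3595

Final: 0.3595


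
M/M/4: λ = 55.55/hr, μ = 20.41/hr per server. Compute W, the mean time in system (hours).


a = 2.7217; ρ = 0.6804; P₀ = 0.055740
Lq = P₀·a^c·ρ/(c!(1−ρ)²) = 0.84910
Wq = Lq/λ = 0.84910/55.55 = 0.01529 hr
W = Wq + 1/μ = 0.01529 + 0.04900 = 0.06428 hr

Final: 0.06428 hr


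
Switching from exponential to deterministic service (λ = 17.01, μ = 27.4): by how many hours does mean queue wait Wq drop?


ρ = 17.01/27.4 = 0.6208
Wq(M/M/1) = ρ/(μ−λ) = 0.6208/10.39 = 0.05975 hr
Wq(M/D/1) = ρ/(2(μ−λ)) = 0.02988 hr
Savings = 0.05975 − 0.02988 = 0.02988 hr

Final: 0.02988 hr


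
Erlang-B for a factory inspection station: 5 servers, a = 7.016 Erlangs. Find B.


B(c,a) = (a^c/c!) / Σ_{k=0}^{c} a^k/k!
a^5/5! = 141.666334
Σ terms (k=0..5): 1.00000 + 7.01600 + 24.61213 + 57.55956 + 100.95947 + 141.66633 = 332.813500
B = 141.666334/332.813500 = 0.425663

Final: 0.425663


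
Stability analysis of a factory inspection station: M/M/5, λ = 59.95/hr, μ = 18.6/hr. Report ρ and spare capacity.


Total capacity cμ = 5·18.6 = 93.00/hr
ρ = λ/(cμ) = 59.95/93.00 = 0.6446
Stable ⇔ ρ < 1: YES
Spare capacity = cμ − λ = 93.00 − 59.95 = 33.05/hr

Final: ρ = 0.6446; stable; margin = 33.05/hr


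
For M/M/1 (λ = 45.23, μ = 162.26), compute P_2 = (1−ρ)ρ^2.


ρ = 45.23/162.26 = 0.2788
P_n = (1−ρ)·ρ^n = (1 − 0.2788)·0.2788^2 = 0.7212·0.077702 = 0.056042

Final: 0.056042


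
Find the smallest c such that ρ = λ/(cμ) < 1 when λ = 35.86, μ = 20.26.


Stability requires cμ > λ ⇔ c > λ/μ.
λ/μ = 35.86/20.26 = 1.7700
Minimum integer c = ⌊1.7700⌋ + 1 = 2
Check: 2·20.26 = 40.52 > 35.86, while 1·20.26 = 20.26 ≤ 35.86

Final: 2 servers


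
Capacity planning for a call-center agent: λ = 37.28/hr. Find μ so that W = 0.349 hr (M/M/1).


W = 1/(μ−λ) ⇒ μ − λ = 1/W = 1/0.349 = 2.8653
μ = λ + 1/W = 37.28 + 2.8653 = 40.1453 per hr

Final: 40.1453 /hr


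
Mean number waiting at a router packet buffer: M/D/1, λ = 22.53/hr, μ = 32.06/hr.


ρ = 22.53/32.06 = 0.7027
M/D/1: Lq = ρ²/(2(1−ρ)) = 0.4939/(2·0.2973) = 0.83068

Final: 0.83068


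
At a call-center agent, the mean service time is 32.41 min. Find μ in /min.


μ = 1/(service time) in consistent units.
1 minute = 1 min, so μ = 1/32.41 = 0.03085 per minute

Final: 0.03085 /min


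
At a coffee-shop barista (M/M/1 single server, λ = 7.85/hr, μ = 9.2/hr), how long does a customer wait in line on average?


ρ = 7.85/9.2 = 0.8533
Wq = ρ/(μ−λ) = 0.8533/(9.2 − 7.85) = 0.8533/1.35 = 0.6320 hr

Final: 0.6320 hr


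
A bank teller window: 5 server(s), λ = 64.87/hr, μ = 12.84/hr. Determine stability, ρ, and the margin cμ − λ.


Total capacity cμ = 5·12.84 = 64.20/hr
ρ = λ/(cμ) = 64.87/64.20 = 1.0104
Stable ⇔ ρ < 1: NO
Spare capacity = cμ − λ = 64.20 − 64.87 = -0.67/hr

Final: ρ = 1.0104; unstable; margin = -0.67/hr


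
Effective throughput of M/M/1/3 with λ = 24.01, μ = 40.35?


ρ = 0.5950; P_K = (1−ρ)ρ^3/(1−ρ^4) = 0.097551
λ_eff = λ(1 − P_K) = 24.01·(1 − 0.097551) = 24.01·0.902449 = 21.6678 /hr

Final: 21.6678 /hr


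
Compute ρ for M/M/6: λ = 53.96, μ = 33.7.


ρ = λ/(cμ) = 53.96/(6·33.7) = 53.96/202.20 = 0.2669

Final: 0.2669


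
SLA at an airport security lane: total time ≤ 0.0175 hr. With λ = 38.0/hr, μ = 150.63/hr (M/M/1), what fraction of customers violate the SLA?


W ~ Exponential(μ−λ) for M/M/1.
μ − λ = 150.63 − 38.0 = 112.6300
P(W > t) = e^{−(μ−λ)t} = e^{−1.9710} = 0.139314

Final: 0.139314


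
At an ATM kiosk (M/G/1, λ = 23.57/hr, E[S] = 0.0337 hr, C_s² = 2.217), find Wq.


ρ = λ·E[S] = 23.57·0.0337 = 0.7943
E[S²] = E[S]²(1+C_s²) = 0.0337²·(1+2.217) = 0.003654
Wq = λ·E[S²]/(2(1−ρ)) = 23.57·0.003654/(2·0.2057) = 0.20933 hr

Final: 0.20933 hr


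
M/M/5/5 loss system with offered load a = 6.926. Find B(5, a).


B(c,a) = (a^c/c!) / Σ_{k=0}^{c} a^k/k!
a^5/5! = 132.810126
Σ terms (k=0..5): 1.00000 + 6.92600 + 23.98474 + 55.37277 + 95.87794 + 132.81013 = 315.971572
B = 132.810126/315.971572 = 0.420323

Final: 0.420323


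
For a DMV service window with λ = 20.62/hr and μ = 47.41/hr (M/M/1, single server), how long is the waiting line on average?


ρ = 20.62/47.41 = 0.4349
Lq = ρ²/(1−ρ) = 0.1892/0.5651 = 0.3348

Final: 0.3348


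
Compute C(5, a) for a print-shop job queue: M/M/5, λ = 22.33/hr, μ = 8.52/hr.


a = λ/μ = 2.6209; ρ = a/5 = 0.5242
P₀ = 0.070483 (from M/M/c formula)
C(c,a) = [a^c/(c!(1−ρ))]·P₀ = [123.66467/(120·0.4758)]·0.070483
= 2.16581·0.070483 = 0.152653

Final: 0.152653


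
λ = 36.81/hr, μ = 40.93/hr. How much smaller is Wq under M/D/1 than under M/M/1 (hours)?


ρ = 36.81/40.93 = 0.8993
Wq(M/M/1) = ρ/(μ−λ) = 0.8993/4.12 = 0.21829 hr
Wq(M/D/1) = ρ/(2(μ−λ)) = 0.10914 hr
Savings = 0.21829 − 0.10914 = 0.10914 hr

Final: 0.10914 hr


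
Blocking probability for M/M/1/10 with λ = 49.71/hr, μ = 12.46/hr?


ρ = λ/μ = 49.71/12.46 = 3.9896
P_K = (1−ρ)ρ^K/(1−ρ^(K+1)) = (-2.9896·1021544.307740)/(1 − 4075519.064025)
= -3053974.756285/-4075518.064025 = 0.749346

Final: 0.749346


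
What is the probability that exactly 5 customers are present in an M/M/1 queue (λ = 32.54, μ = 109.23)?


ρ = 32.54/109.23 = 0.2979
P_n = (1−ρ)·ρ^n = (1 − 0.2979)·0.2979^5 = 0.7021·0.002346 = 0.001647

Final: 0.001647


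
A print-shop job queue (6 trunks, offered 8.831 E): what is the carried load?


B(6,8.831) = 0.432439 (Erlang-B)
Carried load = a(1 − B) = 8.831·(1 − 0.432439) = 8.831·0.567561 = 5.0121 E

Final: 5.0121 Erlangs


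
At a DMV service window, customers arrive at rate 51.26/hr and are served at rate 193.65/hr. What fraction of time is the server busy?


ρ = λ/μ = 51.26/193.65 = 0.2647

Final: 0.2647


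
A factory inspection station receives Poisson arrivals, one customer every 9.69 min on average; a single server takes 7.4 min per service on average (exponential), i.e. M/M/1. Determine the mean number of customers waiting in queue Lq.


λ = 60/9.69 = 6.1920 /hr
μ = 60/7.4 = 8.1081 /hr
ρ = λ/μ = 6.1920/8.1081 = 0.7637
Lq = ρ²/(1−ρ) = 0.5832/0.2363 = 2.4678

Final: 2.4678


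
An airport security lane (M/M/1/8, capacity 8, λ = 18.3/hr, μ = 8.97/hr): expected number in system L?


ρ = 18.3/8.97 = 2.0401
L = ρ[1 − (K+1)ρ^K + Kρ^(K+1)] / [(1−ρ)(1−ρ^(K+1))]
Numerator: 2.0401·(1 − 9·300.102196 + 8·612.248627) = 4484.355336
Denominator: (-1.0401)·(-611.248627) = 635.780345
L = 4484.355336/635.780345 = 7.0533

Final: 7.0533


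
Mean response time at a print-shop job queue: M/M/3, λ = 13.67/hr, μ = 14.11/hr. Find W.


a = 0.9688; ρ = 0.3229; P₀ = 0.375663
Lq = P₀·a^c·ρ/(c!(1−ρ)²) = 0.04011
Wq = Lq/λ = 0.04011/13.67 = 0.002934 hr
W = Wq + 1/μ = 0.002934 + 0.07087 = 0.07381 hr

Final: 0.07381 hr


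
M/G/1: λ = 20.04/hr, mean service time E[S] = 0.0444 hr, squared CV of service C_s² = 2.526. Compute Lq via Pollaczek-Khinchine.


ρ = λ·E[S] = 20.04·0.0444 = 0.8898
Lq = ρ²(1+C_s²)/(2(1−ρ)) = 0.7917·(1+2.526)/(2·0.1102)
= 0.7917·3.5260/0.2204 = 12.66303

Final: 12.66303


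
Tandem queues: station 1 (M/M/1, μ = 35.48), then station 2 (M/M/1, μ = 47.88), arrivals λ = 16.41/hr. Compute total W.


Each node sees arrival rate λ = 16.41/hr (tandem ⇒ throughput preserved).
W₁ = 1/(μ₁−λ) = 1/(35.48−16.41) = 0.05244 hr
W₂ = 1/(μ₂−λ) = 1/(47.88−16.41) = 0.03178 hr
W_total = W₁ + W₂ = 0.05244 + 0.03178 = 0.08421 hr

Final: 0.08421 hr


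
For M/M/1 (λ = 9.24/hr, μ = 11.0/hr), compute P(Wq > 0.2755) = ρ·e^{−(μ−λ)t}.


ρ = 9.24/11.0 = 0.8400
P(Wq > t) = ρ·e^{−(μ−λ)t} = 0.8400·e^{−0.4849}
= 0.8400·0.615771 = 0.517248

Final: 0.517248


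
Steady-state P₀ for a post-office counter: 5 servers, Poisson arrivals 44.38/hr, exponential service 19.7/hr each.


a = λ/μ = 44.38/19.7 = 2.2528; ρ = a/c = 0.4506
Σ_{k=0}^{4} a^k/k! (terms k=0..4) = 1.00000 + 2.25279 + 2.53754 + 1.90551 + 1.07318 = 8.76902
Tail: a^5/(5!(1−ρ)) = 58.02369/(120·0.5494) = 0.88004
P₀ = 1/(8.76902 + 0.88004) = 1/9.64906 = 0.103637

Final: 0.103637


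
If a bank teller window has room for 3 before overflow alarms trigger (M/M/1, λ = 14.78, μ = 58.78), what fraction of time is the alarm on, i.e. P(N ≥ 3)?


ρ = 14.78/58.78 = 0.2514
P(N ≥ n) = ρ^n = 0.2514^3 = 0.015898

Final: 0.015898


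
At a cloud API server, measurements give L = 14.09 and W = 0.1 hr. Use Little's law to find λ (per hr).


λ = L/W = 14.09/0.1 = 140.9000 /hr

Final: 140.9000 /hr


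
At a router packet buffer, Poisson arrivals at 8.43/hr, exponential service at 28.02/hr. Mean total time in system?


W = 1/(μ−λ) = 1/(28.02 − 8.43) = 1/19.59 = 0.05105 hr

Final: 0.05105 hr


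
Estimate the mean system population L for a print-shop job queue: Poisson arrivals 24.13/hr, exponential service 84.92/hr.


ρ = λ/μ = 24.13/84.92 = 0.2841
L = ρ/(1−ρ) = 0.2841/(1 − 0.2841) = 0.2841/0.7159 = 0.3969

Final: 0.3969


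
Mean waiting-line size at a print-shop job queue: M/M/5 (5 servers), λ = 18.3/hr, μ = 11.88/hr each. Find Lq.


a = λ/μ = 1.5404; ρ = a/5 = 0.3081
P₀ = 0.213900
Lq = P₀·a^c·ρ / (c!·(1−ρ)²) = 0.213900·8.67308·0.3081/(120·0.47875)
= 0.009948

Final: 0.009948


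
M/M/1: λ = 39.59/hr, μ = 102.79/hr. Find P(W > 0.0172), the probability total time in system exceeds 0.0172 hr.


W ~ Exponential(μ−λ) for M/M/1.
μ − λ = 102.79 − 39.59 = 63.2000
P(W > t) = e^{−(μ−λ)t} = e^{−1.0870} = 0.337213

Final: 0.337213


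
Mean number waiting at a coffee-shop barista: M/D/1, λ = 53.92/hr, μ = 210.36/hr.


ρ = 53.92/210.36 = 0.2563
M/D/1: Lq = ρ²/(2(1−ρ)) = 0.06570/(2·0.7437) = 0.04417

Final: 0.04417


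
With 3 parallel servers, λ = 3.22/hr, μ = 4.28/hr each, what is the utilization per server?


ρ = λ/(cμ) = 3.22/(3·4.28) = 3.22/12.84 = 0.2508

Final: 0.2508


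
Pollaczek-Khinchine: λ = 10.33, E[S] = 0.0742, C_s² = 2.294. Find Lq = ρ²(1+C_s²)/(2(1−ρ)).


ρ = λ·E[S] = 10.33·0.0742 = 0.7665
Lq = ρ²(1+C_s²)/(2(1−ρ)) = 0.5875·(1+2.294)/(2·0.2335)
= 0.5875·3.2940/0.4670 = 4.14371

Final: 4.14371


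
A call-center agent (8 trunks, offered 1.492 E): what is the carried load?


B(8,1.492) = 0.0001370 (Erlang-B)
Carried load = a(1 − B) = 1.492·(1 − 0.0001370) = 1.492·0.999863 = 1.4918 E

Final: 1.4918 Erlangs


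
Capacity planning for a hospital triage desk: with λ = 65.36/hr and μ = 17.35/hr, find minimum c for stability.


Stability requires cμ > λ ⇔ c > λ/μ.
λ/μ = 65.36/17.35 = 3.7671
Minimum integer c = ⌊3.7671⌋ + 1 = 4
Check: 4·17.35 = 69.40 > 65.36, while 3·17.35 = 52.05 ≤ 65.36

Final: 4 servers


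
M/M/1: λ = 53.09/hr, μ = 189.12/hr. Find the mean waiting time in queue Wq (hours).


ρ = 53.09/189.12 = 0.2807
Wq = ρ/(μ−λ) = 0.2807/(189.12 − 53.09) = 0.2807/136.03 = 0.002064 hr

Final: 0.002064 hr


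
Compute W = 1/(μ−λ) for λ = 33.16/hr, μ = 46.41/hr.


W = 1/(μ−λ) = 1/(46.41 − 33.16) = 1/13.25 = 0.07547 hr

Final: 0.07547 hr


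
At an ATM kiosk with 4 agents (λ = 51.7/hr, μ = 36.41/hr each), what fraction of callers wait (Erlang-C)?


a = λ/μ = 1.4199; ρ = a/4 = 0.3550
P₀ = 0.239934 (from M/M/c formula)
C(c,a) = [a^c/(c!(1−ρ))]·P₀ = [4.06518/(24·0.6450)]·0.239934
= 0.26260·0.239934 = 0.063007

Final: 0.063007


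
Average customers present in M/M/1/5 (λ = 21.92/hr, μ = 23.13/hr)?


ρ = 21.92/23.13 = 0.9477
L = ρ[1 − (K+1)ρ^K + Kρ^(K+1)] / [(1−ρ)(1−ρ^(K+1))]
Numerator: 0.9477·(1 − 6·0.764407 + 5·0.724418) = 0.033786
Denominator: (0.05231)·(0.275582) = 0.014417
L = 0.033786/0.014417 = 2.3436

Final: 2.3436


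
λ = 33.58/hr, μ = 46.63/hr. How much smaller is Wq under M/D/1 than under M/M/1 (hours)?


ρ = 33.58/46.63 = 0.7201
Wq(M/M/1) = ρ/(μ−λ) = 0.7201/13.05 = 0.05518 hr
Wq(M/D/1) = ρ/(2(μ−λ)) = 0.02759 hr
Savings = 0.05518 − 0.02759 = 0.02759 hr

Final: 0.02759 hr


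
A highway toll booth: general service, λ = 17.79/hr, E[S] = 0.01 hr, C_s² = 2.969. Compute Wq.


ρ = λ·E[S] = 17.79·0.01 = 0.1779
E[S²] = E[S]²(1+C_s²) = 0.01²·(1+2.969) = 0.0003969
Wq = λ·E[S²]/(2(1−ρ)) = 17.79·0.0003969/(2·0.8221) = 0.004294 hr

Final: 0.004294 hr


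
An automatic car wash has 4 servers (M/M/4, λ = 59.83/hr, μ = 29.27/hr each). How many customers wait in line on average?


a = λ/μ = 2.0441; ρ = a/4 = 0.5110
P₀ = 0.124313
Lq = P₀·a^c·ρ / (c!·(1−ρ)²) = 0.124313·17.45762·0.5110/(24·0.23910)
= 0.19326

Final: 0.19326


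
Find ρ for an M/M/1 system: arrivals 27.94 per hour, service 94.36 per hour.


ρ = λ/μ = 27.94/94.36 = 0.2961

Final: 0.2961


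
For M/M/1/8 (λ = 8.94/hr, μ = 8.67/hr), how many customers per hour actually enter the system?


ρ = 1.0311; P_K = (1−ρ)ρ^8/(1−ρ^9) = 0.125219
λ_eff = λ(1 − P_K) = 8.94·(1 − 0.125219) = 8.94·0.874781 = 7.8205 /hr

Final: 7.8205 /hr


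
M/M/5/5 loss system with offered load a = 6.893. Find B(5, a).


B(c,a) = (a^c/c!) / Σ_{k=0}^{c} a^k/k!
a^5/5! = 129.676161
Σ terms (k=0..5): 1.00000 + 6.89300 + 23.75672 + 54.58503 + 94.06366 + 129.67616 = 309.974580
B = 129.676161/309.974580 = 0.418345

Final: 0.418345


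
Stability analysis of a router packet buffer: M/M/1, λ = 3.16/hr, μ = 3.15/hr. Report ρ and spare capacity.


Total capacity cμ = 1·3.15 = 3.15/hr
ρ = λ/(cμ) = 3.16/3.15 = 1.0032
Stable ⇔ ρ < 1: NO
Spare capacity = cμ − λ = 3.15 − 3.16 = -0.01/hr

Final: ρ = 1.0032; unstable; margin = -0.01/hr


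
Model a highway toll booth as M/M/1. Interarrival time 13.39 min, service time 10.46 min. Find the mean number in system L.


λ = 60/13.39 = 4.4810 /hr
μ = 60/10.46 = 5.7361 /hr
ρ = λ/μ = 4.4810/5.7361 = 0.7812
L = ρ/(1−ρ) = 0.7812/0.2188 = 3.5700

Final: 3.5700


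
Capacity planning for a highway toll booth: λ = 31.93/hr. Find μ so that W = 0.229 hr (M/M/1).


W = 1/(μ−λ) ⇒ μ − λ = 1/W = 1/0.229 = 4.3668
μ = λ + 1/W = 31.93 + 4.3668 = 36.2968 per hr

Final: 36.2968 /hr


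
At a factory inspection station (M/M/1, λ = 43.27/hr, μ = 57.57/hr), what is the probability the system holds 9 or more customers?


ρ = 43.27/57.57 = 0.7516
P(N ≥ n) = ρ^n = 0.7516^9 = 0.076545

Final: 0.076545


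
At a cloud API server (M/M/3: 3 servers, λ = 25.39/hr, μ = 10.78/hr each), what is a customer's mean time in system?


a = 2.3553; ρ = 0.7851; P₀ = 0.061493
Lq = P₀·a^c·ρ/(c!(1−ρ)²) = 2.27636
Wq = Lq/λ = 2.27636/25.39 = 0.08966 hr
W = Wq + 1/μ = 0.08966 + 0.09276 = 0.18242 hr

Final: 0.18242 hr


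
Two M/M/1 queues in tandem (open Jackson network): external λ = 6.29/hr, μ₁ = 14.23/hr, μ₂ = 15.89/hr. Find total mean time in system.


Each node sees arrival rate λ = 6.29/hr (tandem ⇒ throughput preserved).
W₁ = 1/(μ₁−λ) = 1/(14.23−6.29) = 0.12594 hr
W₂ = 1/(μ₂−λ) = 1/(15.89−6.29) = 0.10417 hr
W_total = W₁ + W₂ = 0.12594 + 0.10417 = 0.23011 hr

Final: 0.23011 hr


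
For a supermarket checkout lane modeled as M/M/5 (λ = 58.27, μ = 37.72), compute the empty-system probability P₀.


a = λ/μ = 58.27/37.72 = 1.5448; ρ = a/c = 0.3090
Σ_{k=0}^{4} a^k/k! (terms k=0..4) = 1.00000 + 1.54480 + 1.19321 + 0.61442 + 0.23729 = 4.58973
Tail: a^5/(5!(1−ρ)) = 8.79765/(120·0.6910) = 0.10609
P₀ = 1/(4.58973 + 0.10609) = 1/4.69582 = 0.212955

Final: 0.212955


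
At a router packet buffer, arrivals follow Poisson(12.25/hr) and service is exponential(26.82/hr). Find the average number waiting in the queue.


ρ = 12.25/26.82 = 0.4567
Lq = ρ²/(1−ρ) = 0.2086/0.5433 = 0.3840

Final: 0.3840


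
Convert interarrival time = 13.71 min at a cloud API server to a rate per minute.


λ = 1/(interarrival time) in consistent units.
1 minute = 1 min, so λ = 1/13.71 = 0.07294 per minute

Final: 0.07294 /min


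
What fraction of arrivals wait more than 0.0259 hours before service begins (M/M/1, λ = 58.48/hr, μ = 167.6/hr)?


ρ = 58.48/167.6 = 0.3489
P(Wq > t) = ρ·e^{−(μ−λ)t} = 0.3489·e^{−2.8262}
= 0.3489·0.059237 = 0.020669

Final: 0.020669


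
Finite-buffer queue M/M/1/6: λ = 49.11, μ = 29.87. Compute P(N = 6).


ρ = λ/μ = 49.11/29.87 = 1.6441
P_K = (1−ρ)ρ^K/(1−ρ^(K+1)) = (-0.6441·19.751872)/(1 − 32.474538)
= -12.722666/-31.474538 = 0.404221

Final: 0.404221


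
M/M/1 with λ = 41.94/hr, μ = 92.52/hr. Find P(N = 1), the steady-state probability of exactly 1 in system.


ρ = 41.94/92.52 = 0.4533
P_n = (1−ρ)·ρ^n = (1 − 0.4533)·0.4533^1 = 0.5467·0.453307 = 0.247820

Final: 0.247820


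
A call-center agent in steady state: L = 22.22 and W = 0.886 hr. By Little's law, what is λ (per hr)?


λ = L/W = 22.22/0.886 = 25.0790 /hr

Final: 25.0790 /hr


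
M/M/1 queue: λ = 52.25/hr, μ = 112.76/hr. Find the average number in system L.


ρ = λ/μ = 52.25/112.76 = 0.4634
L = ρ/(1−ρ) = 0.4634/(1 − 0.4634) = 0.4634/0.5366 = 0.8635

Final: 0.8635


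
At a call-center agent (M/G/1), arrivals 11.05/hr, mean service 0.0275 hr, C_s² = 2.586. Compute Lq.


ρ = λ·E[S] = 11.05·0.0275 = 0.3039
Lq = ρ²(1+C_s²)/(2(1−ρ)) = 0.09234·(1+2.586)/(2·0.6961)
= 0.09234·3.5860/1.3922 = 0.23784

Final: 0.23784


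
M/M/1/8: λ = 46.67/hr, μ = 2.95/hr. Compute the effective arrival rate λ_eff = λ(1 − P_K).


ρ = 15.8203; P_K = (1−ρ)ρ^8/(1−ρ^9) = 0.936790
λ_eff = λ(1 − P_K) = 46.67·(1 − 0.936790) = 46.67·0.063210 = 2.9500 /hr

Final: 2.9500 /hr


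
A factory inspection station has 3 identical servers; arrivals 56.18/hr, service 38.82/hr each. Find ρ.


ρ = λ/(cμ) = 56.18/(3·38.82) = 56.18/116.46 = 0.4824

Final: 0.4824


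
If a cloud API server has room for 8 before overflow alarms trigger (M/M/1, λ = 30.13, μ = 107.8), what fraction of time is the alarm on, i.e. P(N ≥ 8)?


ρ = 30.13/107.8 = 0.2795
P(N ≥ n) = ρ^n = 0.2795^8 = 0.00003724

Final: 0.00003724


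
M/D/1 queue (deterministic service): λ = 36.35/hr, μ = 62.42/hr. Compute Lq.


ρ = 36.35/62.42 = 0.5823
M/D/1: Lq = ρ²/(2(1−ρ)) = 0.3391/(2·0.4177) = 0.40599

Final: 0.40599


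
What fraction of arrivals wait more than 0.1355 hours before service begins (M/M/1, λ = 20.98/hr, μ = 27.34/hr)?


ρ = 20.98/27.34 = 0.7674
P(Wq > t) = ρ·e^{−(μ−λ)t} = 0.7674·e^{−0.8618}
= 0.7674·0.422410 = 0.324146

Final: 0.324146


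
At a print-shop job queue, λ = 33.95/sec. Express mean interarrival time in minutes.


Mean interarrival time = 1/λ = 1/33.95 second = 0.02946 second
In minutes: 0.02946 × 0.0166667 = 0.0004909 min

Final: 0.0004909 min


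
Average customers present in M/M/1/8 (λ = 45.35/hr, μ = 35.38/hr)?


ρ = 45.35/35.38 = 1.2818
L = ρ[1 − (K+1)ρ^K + Kρ^(K+1)] / [(1−ρ)(1−ρ^(K+1))]
Numerator: 1.2818·(1 − 9·7.287116 + 8·9.340608) = 12.998479
Denominator: (-0.2818)·(-8.340608) = 2.350364
L = 12.998479/2.350364 = 5.5304

Final: 5.5304


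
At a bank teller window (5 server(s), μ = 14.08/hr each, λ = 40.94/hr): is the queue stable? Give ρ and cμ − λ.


Total capacity cμ = 5·14.08 = 70.40/hr
ρ = λ/(cμ) = 40.94/70.40 = 0.5815
Stable ⇔ ρ < 1: YES
Spare capacity = cμ − λ = 70.40 − 40.94 = 29.46/hr

Final: ρ = 0.5815; stable; margin = 29.46/hr


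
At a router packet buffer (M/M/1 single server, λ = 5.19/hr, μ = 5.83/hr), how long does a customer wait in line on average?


ρ = 5.19/5.83 = 0.8902
Wq = ρ/(μ−λ) = 0.8902/(5.83 − 5.19) = 0.8902/0.6400 = 1.3910 hr

Final: 1.3910 hr


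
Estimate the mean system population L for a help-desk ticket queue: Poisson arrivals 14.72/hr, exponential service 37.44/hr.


ρ = λ/μ = 14.72/37.44 = 0.3932
L = ρ/(1−ρ) = 0.3932/(1 − 0.3932) = 0.3932/0.6068 = 0.6479

Final: 0.6479


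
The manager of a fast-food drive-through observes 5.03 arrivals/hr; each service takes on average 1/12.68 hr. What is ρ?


ρ = λ/μ = 5.03/12.68 = 0.3967

Final: 0.3967


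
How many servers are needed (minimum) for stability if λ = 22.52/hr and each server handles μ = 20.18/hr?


Stability requires cμ > λ ⇔ c > λ/μ.
λ/μ = 22.52/20.18 = 1.1160
Minimum integer c = ⌊1.1160⌋ + 1 = 2
Check: 2·20.18 = 40.36 > 22.52, while 1·20.18 = 20.18 ≤ 22.52

Final: 2 servers


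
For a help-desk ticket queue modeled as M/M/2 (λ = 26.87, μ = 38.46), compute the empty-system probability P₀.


a = λ/μ = 26.87/38.46 = 0.6986; ρ = a/c = 0.3493
Σ_{k=0}^{1} a^k/k! (terms k=0..1) = 1.00000 + 0.69865 = 1.69865
Tail: a^2/(2!(1−ρ)) = 0.48811/(2·0.6507) = 0.37508
P₀ = 1/(1.69865 + 0.37508) = 1/2.07373 = 0.482224

Final: 0.482224


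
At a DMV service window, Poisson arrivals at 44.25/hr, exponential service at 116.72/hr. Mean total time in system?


W = 1/(μ−λ) = 1/(116.72 − 44.25) = 1/72.47 = 0.01380 hr

Final: 0.01380 hr


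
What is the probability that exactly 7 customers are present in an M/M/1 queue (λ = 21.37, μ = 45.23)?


ρ = 21.37/45.23 = 0.4725
P_n = (1−ρ)·ρ^n = (1 − 0.4725)·0.4725^7 = 0.5275·0.005256 = 0.002773

Final: 0.002773


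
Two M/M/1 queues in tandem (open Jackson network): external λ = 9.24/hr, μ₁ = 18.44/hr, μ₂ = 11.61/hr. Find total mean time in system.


Each node sees arrival rate λ = 9.24/hr (tandem ⇒ throughput preserved).
W₁ = 1/(μ₁−λ) = 1/(18.44−9.24) = 0.10870 hr
W₂ = 1/(μ₂−λ) = 1/(11.61−9.24) = 0.42194 hr
W_total = W₁ + W₂ = 0.10870 + 0.42194 = 0.53064 hr

Final: 0.53064 hr
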